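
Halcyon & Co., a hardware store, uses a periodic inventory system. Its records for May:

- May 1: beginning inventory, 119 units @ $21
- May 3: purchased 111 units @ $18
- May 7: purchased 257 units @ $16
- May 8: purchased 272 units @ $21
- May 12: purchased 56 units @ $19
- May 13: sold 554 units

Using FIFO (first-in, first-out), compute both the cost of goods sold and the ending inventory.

COGS = $10,016; ending inventory = $5,369

May 13, 554 sold [FIFO — oldest first]: 119 @ $21 + 111 @ $18 + 257 @ $16 + 67 @ $21 = $10,016
Ending inventory: 205 @ $21 + 56 @ $19 = $5,369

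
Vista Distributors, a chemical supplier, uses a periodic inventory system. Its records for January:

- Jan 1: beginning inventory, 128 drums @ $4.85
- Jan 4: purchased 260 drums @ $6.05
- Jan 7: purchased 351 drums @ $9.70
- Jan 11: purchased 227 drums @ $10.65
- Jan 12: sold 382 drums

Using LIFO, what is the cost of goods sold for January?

Jan 12, 382 sold [LIFO — newest first]: 227 @ $10.65 + 155 @ $9.70 = $3,921.05
Ending inventory: 128 @ $4.85 + 260 @ $6.05 + 196 @ $9.70 = $4,095.00

COGS = $3,921.05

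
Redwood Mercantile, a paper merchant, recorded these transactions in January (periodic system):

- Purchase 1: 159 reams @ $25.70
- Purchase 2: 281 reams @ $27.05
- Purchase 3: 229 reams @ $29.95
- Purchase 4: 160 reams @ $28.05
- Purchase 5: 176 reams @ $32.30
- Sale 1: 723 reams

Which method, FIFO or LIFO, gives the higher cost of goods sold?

LIFO

FIFO COGS: 159 @ $25.70 + 281 @ $27.05 + 229 @ $29.95 + 54 @ $28.05 = $20,060.60
LIFO COGS: 176 @ $32.30 + 160 @ $28.05 + 229 @ $29.95 + 158 @ $27.05 = $21,305.25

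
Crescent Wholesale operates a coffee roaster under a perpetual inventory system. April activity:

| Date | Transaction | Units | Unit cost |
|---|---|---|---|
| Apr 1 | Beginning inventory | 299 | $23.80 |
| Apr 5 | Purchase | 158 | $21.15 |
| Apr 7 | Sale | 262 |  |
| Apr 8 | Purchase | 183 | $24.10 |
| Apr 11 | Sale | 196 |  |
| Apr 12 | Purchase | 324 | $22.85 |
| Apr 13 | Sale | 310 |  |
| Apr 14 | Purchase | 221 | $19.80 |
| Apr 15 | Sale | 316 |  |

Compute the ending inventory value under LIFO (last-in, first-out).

Apr 7, 262 sold [LIFO — newest first]: 158 @ $21.15 + 104 @ $23.80 = $5,816.90
Apr 11, 196 sold [LIFO — newest first]: 183 @ $24.10 + 13 @ $23.80 = $4,719.70
Apr 13, 310 sold [LIFO — newest first]: 310 @ $22.85 = $7,083.50
Apr 15, 316 sold [LIFO — newest first]: 221 @ $19.80 + 14 @ $22.85 + 81 @ $23.80 = $6,623.50
Total COGS = $5,816.90 + $4,719.70 + $7,083.50 + $6,623.50 = $24,243.60
Ending inventory: 101 @ $23.80 = $2,403.80

Ending inventory = $2,403.80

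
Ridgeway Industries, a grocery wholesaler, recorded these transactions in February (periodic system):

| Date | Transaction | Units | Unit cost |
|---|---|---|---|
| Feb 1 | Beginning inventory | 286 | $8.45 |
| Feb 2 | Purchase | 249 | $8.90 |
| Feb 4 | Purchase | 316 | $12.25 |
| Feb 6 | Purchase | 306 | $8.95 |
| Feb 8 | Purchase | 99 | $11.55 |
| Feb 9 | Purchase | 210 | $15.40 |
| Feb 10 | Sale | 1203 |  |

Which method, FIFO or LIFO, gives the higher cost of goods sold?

LIFO

FIFO COGS: 286 @ $8.45 + 249 @ $8.90 + 316 @ $12.25 + 306 @ $8.95 + 46 @ $11.55 = $11,773.80
LIFO COGS: 210 @ $15.40 + 99 @ $11.55 + 306 @ $8.95 + 316 @ $12.25 + 249 @ $8.90 + 23 @ $8.45 = $13,397.60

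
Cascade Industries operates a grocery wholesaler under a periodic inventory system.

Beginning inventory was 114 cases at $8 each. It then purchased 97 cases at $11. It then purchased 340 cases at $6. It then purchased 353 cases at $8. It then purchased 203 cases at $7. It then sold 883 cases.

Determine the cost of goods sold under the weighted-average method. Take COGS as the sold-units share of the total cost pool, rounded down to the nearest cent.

COGS = $6,591.79

Sale 1, sell 883: 883/1107 × $8,264.00 → $6,591.79
Ending inventory (cost pool remaining) = $1,672.21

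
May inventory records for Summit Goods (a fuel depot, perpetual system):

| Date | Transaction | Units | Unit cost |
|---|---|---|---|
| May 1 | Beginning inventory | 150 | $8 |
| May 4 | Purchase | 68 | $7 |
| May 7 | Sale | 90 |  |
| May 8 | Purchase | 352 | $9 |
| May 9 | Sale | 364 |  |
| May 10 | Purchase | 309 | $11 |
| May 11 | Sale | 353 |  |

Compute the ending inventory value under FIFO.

Ending inventory = $792

May 7, 90 sold [FIFO — oldest first]: 90 @ $8 = $720
May 9, 364 sold [FIFO — oldest first]: 60 @ $8 + 68 @ $7 + 236 @ $9 = $3,080
May 11, 353 sold [FIFO — oldest first]: 116 @ $9 + 237 @ $11 = $3,651
Total COGS = $720 + $3,080 + $3,651 = $7,451
Ending inventory: 72 @ $11 = $792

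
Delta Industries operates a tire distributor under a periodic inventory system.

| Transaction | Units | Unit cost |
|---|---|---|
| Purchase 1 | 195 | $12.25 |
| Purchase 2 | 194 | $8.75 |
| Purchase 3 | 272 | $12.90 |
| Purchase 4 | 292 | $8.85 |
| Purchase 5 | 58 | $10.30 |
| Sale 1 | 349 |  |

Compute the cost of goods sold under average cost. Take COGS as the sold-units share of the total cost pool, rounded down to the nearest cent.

COGS = $3,720.12

Sale 1, sell 349: 349/1011 × $10,776.65 → $3,720.12
Ending inventory (cost pool remaining) = $7,056.53
Check: goods available $10,776.65 = COGS $3,720.12 + ending $7,056.53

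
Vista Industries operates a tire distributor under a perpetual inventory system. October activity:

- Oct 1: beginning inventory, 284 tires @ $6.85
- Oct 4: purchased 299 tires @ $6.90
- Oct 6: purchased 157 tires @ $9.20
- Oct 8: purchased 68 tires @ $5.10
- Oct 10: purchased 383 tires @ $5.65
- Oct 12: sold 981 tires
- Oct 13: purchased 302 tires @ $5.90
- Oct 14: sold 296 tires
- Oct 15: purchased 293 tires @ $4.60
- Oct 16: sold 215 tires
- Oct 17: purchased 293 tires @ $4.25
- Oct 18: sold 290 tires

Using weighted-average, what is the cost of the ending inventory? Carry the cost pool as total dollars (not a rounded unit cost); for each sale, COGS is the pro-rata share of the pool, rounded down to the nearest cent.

After Oct 1: 284 on hand, pool $1,945.40 (≈ $6.8500 each)
After Oct 4: 583 on hand, pool $4,008.50 (≈ $6.8756 each)
After Oct 6: 740 on hand, pool $5,452.90 (≈ $7.3688 each)
After Oct 8: 808 on hand, pool $5,799.70 (≈ $7.1778 each)
After Oct 10: 1191 on hand, pool $7,963.65 (≈ $6.6865 each)
Oct 12, sell 981: 981/1191 × $7,963.65 → $6,559.47
After Oct 13: 512 on hand, pool $3,185.98 (≈ $6.2226 each)
Oct 14, sell 296: 296/512 × $3,185.98 → $1,841.89
After Oct 15: 509 on hand, pool $2,691.89 (≈ $5.2886 each)
Oct 16, sell 215: 215/509 × $2,691.89 → $1,137.04
After Oct 17: 587 on hand, pool $2,800.10 (≈ $4.7702 each)
Oct 18, sell 290: 290/587 × $2,800.10 → $1,383.35
Total COGS = $6,559.47 + $1,841.89 + $1,137.04 + $1,383.35 = $10,921.75
Ending inventory (cost pool remaining) = $1,416.75

Ending inventory = $1,416.75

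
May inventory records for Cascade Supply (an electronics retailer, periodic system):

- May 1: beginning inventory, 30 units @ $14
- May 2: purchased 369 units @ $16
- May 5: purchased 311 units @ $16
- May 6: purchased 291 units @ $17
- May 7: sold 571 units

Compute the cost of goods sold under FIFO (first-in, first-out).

May 7, 571 sold [FIFO — oldest first]: 30 @ $14 + 369 @ $16 + 172 @ $16 = $9,076
Ending inventory: 139 @ $16 + 291 @ $17 = $7,171

COGS = $9,076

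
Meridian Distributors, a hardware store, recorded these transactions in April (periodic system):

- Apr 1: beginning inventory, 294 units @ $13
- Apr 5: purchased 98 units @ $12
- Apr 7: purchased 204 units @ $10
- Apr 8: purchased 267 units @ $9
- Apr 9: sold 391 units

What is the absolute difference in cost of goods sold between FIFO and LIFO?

$1,343

FIFO COGS: 294 @ $13 + 97 @ $12 = $4,986
LIFO COGS: 267 @ $9 + 124 @ $10 = $3,643
Difference = |$4,986 − $3,643| = $1,343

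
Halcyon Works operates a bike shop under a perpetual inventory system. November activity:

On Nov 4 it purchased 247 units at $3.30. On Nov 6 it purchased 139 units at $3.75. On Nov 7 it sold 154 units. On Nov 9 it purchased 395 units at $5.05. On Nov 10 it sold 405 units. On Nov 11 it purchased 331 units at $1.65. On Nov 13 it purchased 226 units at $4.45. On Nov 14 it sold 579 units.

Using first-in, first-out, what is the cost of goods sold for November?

Nov 7, 154 sold [FIFO — oldest first]: 154 @ $3.30 = $508.20
Nov 10, 405 sold [FIFO — oldest first]: 93 @ $3.30 + 139 @ $3.75 + 173 @ $5.05 = $1,701.80
Nov 14, 579 sold [FIFO — oldest first]: 222 @ $5.05 + 331 @ $1.65 + 26 @ $4.45 = $1,782.95
Total COGS = $508.20 + $1,701.80 + $1,782.95 = $3,992.95
Ending inventory: 200 @ $4.45 = $890.00

COGS = $3,992.95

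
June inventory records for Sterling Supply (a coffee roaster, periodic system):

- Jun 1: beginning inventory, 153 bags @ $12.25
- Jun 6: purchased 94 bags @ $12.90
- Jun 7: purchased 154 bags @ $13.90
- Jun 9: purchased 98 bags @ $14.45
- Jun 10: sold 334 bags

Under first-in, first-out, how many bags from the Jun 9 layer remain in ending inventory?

Jun 10, 334 sold [FIFO — oldest first]: 153 @ $12.25 + 94 @ $12.90 + 87 @ $13.90 = $4,296.15
Ending inventory: 67 @ $13.90 + 98 @ $14.45 = $2,347.40

98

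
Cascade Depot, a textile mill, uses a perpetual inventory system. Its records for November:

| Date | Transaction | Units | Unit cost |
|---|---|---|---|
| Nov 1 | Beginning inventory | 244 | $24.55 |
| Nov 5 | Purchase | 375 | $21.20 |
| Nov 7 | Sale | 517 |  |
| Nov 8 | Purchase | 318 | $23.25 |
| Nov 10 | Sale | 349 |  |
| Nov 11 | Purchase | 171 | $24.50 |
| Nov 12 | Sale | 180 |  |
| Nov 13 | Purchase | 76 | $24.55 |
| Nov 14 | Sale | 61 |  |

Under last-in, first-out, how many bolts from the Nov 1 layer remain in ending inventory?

62

Nov 7, 517 sold [LIFO — newest first]: 375 @ $21.20 + 142 @ $24.55 = $11,436.10
Nov 10, 349 sold [LIFO — newest first]: 318 @ $23.25 + 31 @ $24.55 = $8,154.55
Nov 12, 180 sold [LIFO — newest first]: 171 @ $24.50 + 9 @ $24.55 = $4,410.45
Nov 14, 61 sold [LIFO — newest first]: 61 @ $24.55 = $1,497.55
Total COGS = $11,436.10 + $8,154.55 + $4,410.45 + $1,497.55 = $25,498.65
Ending inventory: 62 @ $24.55 + 15 @ $24.55 = $1,890.35
Check: goods available $27,389.00 = COGS $25,498.65 + ending $1,890.35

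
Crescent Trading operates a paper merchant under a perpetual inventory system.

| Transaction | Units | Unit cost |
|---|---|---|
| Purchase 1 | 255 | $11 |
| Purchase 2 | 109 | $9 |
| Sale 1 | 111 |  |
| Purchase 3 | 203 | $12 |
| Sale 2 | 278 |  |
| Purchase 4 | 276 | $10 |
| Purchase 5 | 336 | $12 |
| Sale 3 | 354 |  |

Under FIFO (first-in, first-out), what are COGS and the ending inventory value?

COGS = $7,982; ending inventory = $5,032

Sale 1 (111) [FIFO — oldest first]: 111 @ $11 = $1,221
Sale 2 (278) [FIFO — oldest first]: 144 @ $11 + 109 @ $9 + 25 @ $12 = $2,865
Sale 3 (354) [FIFO — oldest first]: 178 @ $12 + 176 @ $10 = $3,896
Total COGS = $1,221 + $2,865 + $3,896 = $7,982
Ending inventory: 100 @ $10 + 336 @ $12 = $5,032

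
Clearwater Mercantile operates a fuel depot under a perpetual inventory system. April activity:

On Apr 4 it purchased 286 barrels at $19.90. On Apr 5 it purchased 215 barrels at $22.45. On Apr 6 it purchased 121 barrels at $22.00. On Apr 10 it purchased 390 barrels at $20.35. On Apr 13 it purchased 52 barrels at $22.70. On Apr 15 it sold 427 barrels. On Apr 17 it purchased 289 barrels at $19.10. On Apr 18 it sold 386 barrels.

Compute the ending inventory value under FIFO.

Apr 15, 427 sold [FIFO — oldest first]: 286 @ $19.90 + 141 @ $22.45 = $8,856.85
Apr 18, 386 sold [FIFO — oldest first]: 74 @ $22.45 + 121 @ $22.00 + 191 @ $20.35 = $8,210.15
Total COGS = $8,856.85 + $8,210.15 = $17,067.00
Ending inventory: 199 @ $20.35 + 52 @ $22.70 + 289 @ $19.10 = $10,749.95
Check: goods available $27,816.95 = COGS $17,067.00 + ending $10,749.95

Ending inventory = $10,749.95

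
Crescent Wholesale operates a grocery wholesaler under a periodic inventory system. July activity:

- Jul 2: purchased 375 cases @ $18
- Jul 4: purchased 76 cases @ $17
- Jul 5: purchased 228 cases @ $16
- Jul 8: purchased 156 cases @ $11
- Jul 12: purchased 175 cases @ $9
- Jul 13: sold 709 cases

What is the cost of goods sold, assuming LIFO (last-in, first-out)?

Jul 13, 709 sold [LIFO — newest first]: 175 @ $9 + 156 @ $11 + 228 @ $16 + 76 @ $17 + 74 @ $18 = $9,563
Ending inventory: 301 @ $18 = $5,418

COGS = $9,563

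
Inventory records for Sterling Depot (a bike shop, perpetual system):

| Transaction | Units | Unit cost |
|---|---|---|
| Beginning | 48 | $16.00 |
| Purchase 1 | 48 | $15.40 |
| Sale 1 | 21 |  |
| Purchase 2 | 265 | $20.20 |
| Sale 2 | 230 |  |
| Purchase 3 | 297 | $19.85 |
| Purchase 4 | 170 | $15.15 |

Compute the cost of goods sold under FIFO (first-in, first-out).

COGS = $4,638.20

Sale 1 (21) [FIFO — oldest first]: 21 @ $16.00 = $336.00
Sale 2 (230) [FIFO — oldest first]: 27 @ $16.00 + 48 @ $15.40 + 155 @ $20.20 = $4,302.20
Total COGS = $336.00 + $4,302.20 = $4,638.20
Ending inventory: 110 @ $20.20 + 297 @ $19.85 + 170 @ $15.15 = $10,692.95
Check: goods available $15,331.15 = COGS $4,638.20 + ending $10,692.95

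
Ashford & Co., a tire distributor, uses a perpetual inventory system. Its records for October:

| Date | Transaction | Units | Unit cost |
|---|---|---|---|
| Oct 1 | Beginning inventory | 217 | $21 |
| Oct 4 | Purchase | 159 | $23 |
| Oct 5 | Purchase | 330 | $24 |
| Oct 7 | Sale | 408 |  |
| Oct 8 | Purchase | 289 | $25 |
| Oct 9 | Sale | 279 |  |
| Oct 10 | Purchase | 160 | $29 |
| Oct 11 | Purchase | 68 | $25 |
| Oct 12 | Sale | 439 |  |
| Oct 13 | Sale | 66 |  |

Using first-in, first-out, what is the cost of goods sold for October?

Oct 7, 408 sold [FIFO — oldest first]: 217 @ $21 + 159 @ $23 + 32 @ $24 = $8,982
Oct 9, 279 sold [FIFO — oldest first]: 279 @ $24 = $6,696
Oct 12, 439 sold [FIFO — oldest first]: 19 @ $24 + 289 @ $25 + 131 @ $29 = $11,480
Oct 13, 66 sold [FIFO — oldest first]: 29 @ $29 + 37 @ $25 = $1,766
Total COGS = $8,982 + $6,696 + $11,480 + $1,766 = $28,924
Ending inventory: 31 @ $25 = $775

COGS = $28,924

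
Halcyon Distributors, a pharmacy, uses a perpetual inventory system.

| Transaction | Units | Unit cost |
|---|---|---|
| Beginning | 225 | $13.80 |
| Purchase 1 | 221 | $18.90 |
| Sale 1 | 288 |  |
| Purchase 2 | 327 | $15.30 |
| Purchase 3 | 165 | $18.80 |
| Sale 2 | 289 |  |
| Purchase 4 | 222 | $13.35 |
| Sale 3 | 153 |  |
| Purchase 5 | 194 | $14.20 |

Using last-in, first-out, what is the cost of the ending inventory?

Sale 1 (288) [LIFO — newest first]: 221 @ $18.90 + 67 @ $13.80 = $5,101.50
Sale 2 (289) [LIFO — newest first]: 165 @ $18.80 + 124 @ $15.30 = $4,999.20
Sale 3 (153) [LIFO — newest first]: 153 @ $13.35 = $2,042.55
Total COGS = $5,101.50 + $4,999.20 + $2,042.55 = $12,143.25
Ending inventory: 158 @ $13.80 + 203 @ $15.30 + 69 @ $13.35 + 194 @ $14.20 = $8,962.25

Ending inventory = $8,962.25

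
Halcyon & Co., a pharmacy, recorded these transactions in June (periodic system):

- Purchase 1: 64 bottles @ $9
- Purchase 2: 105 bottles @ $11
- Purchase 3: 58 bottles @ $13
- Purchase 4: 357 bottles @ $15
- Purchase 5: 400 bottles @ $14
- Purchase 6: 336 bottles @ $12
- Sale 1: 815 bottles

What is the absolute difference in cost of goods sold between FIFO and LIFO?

$257

FIFO COGS: 64 @ $9 + 105 @ $11 + 58 @ $13 + 357 @ $15 + 231 @ $14 = $11,074
LIFO COGS: 336 @ $12 + 400 @ $14 + 79 @ $15 = $10,817
Difference = |$11,074 − $10,817| = $257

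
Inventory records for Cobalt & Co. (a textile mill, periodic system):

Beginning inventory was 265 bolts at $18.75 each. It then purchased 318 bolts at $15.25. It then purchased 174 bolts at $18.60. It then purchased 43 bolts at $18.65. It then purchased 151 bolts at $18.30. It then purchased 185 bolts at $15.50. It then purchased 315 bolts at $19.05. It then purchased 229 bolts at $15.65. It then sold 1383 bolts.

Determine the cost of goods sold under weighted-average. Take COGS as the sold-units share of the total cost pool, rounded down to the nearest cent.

Sale 1, sell 1383: 1383/1680 × $29,072.00 → $23,932.48
Ending inventory (cost pool remaining) = $5,139.52

COGS = $23,932.48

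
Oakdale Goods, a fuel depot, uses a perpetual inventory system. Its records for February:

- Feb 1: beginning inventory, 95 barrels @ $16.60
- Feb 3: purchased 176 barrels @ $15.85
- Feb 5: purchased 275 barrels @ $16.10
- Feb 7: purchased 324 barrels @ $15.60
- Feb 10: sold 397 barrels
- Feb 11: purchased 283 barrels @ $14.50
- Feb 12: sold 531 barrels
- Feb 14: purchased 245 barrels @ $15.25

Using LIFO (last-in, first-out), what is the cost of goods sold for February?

Feb 10, 397 sold [LIFO — newest first]: 324 @ $15.60 + 73 @ $16.10 = $6,229.70
Feb 12, 531 sold [LIFO — newest first]: 283 @ $14.50 + 202 @ $16.10 + 46 @ $15.85 = $8,084.80
Total COGS = $6,229.70 + $8,084.80 = $14,314.50
Ending inventory: 95 @ $16.60 + 130 @ $15.85 + 245 @ $15.25 = $7,373.75

COGS = $14,314.50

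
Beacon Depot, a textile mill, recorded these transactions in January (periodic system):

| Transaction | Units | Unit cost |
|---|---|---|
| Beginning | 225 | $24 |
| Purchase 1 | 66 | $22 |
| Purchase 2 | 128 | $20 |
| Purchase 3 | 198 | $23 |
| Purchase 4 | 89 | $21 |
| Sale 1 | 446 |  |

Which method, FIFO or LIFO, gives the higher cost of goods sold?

FIFO

FIFO COGS: 225 @ $24 + 66 @ $22 + 128 @ $20 + 27 @ $23 = $10,033
LIFO COGS: 89 @ $21 + 198 @ $23 + 128 @ $20 + 31 @ $22 = $9,665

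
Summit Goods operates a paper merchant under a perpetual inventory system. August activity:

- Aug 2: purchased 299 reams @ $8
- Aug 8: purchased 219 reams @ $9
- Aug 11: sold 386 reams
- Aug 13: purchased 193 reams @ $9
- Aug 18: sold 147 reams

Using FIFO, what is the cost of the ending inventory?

Aug 11, 386 sold [FIFO — oldest first]: 299 @ $8 + 87 @ $9 = $3,175
Aug 18, 147 sold [FIFO — oldest first]: 132 @ $9 + 15 @ $9 = $1,323
Total COGS = $3,175 + $1,323 = $4,498
Ending inventory: 178 @ $9 = $1,602

Ending inventory = $1,602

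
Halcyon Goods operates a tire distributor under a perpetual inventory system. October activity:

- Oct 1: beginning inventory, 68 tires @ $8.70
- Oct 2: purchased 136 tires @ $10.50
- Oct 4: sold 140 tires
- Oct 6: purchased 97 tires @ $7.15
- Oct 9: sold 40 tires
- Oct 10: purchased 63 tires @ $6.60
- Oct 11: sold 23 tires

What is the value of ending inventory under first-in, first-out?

Ending inventory = $1,119.85

Oct 4, 140 sold [FIFO — oldest first]: 68 @ $8.70 + 72 @ $10.50 = $1,347.60
Oct 9, 40 sold [FIFO — oldest first]: 40 @ $10.50 = $420.00
Oct 11, 23 sold [FIFO — oldest first]: 23 @ $10.50 = $241.50
Total COGS = $1,347.60 + $420.00 + $241.50 = $2,009.10
Ending inventory: 1 @ $10.50 + 97 @ $7.15 + 63 @ $6.60 = $1,119.85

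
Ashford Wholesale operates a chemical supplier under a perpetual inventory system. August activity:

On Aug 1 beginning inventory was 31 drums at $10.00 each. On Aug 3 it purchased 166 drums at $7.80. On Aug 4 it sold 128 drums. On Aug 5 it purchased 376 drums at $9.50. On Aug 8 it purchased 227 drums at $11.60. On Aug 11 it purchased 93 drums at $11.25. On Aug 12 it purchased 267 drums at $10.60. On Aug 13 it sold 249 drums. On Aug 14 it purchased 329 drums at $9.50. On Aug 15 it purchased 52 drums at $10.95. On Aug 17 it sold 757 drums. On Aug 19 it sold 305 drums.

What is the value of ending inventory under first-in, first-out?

Ending inventory = $1,044.40

Aug 4, 128 sold [FIFO — oldest first]: 31 @ $10.00 + 97 @ $7.80 = $1,066.60
Aug 13, 249 sold [FIFO — oldest first]: 69 @ $7.80 + 180 @ $9.50 = $2,248.20
Aug 17, 757 sold [FIFO — oldest first]: 196 @ $9.50 + 227 @ $11.60 + 93 @ $11.25 + 241 @ $10.60 = $8,096.05
Aug 19, 305 sold [FIFO — oldest first]: 26 @ $10.60 + 279 @ $9.50 = $2,926.10
Total COGS = $1,066.60 + $2,248.20 + $8,096.05 + $2,926.10 = $14,336.95
Ending inventory: 50 @ $9.50 + 52 @ $10.95 = $1,044.40
Check: goods available $15,381.35 = COGS $14,336.95 + ending $1,044.40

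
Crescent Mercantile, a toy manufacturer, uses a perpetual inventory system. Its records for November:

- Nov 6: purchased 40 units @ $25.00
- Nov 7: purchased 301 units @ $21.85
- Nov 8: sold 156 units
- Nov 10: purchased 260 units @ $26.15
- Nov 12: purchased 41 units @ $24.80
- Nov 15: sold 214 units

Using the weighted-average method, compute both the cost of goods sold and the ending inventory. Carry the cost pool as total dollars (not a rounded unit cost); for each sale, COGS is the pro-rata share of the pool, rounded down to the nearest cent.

After Nov 6: 40 on hand, pool $1,000.00 (≈ $25.0000 each)
After Nov 7: 341 on hand, pool $7,576.85 (≈ $22.2195 each)
Nov 8, sell 156: 156/341 × $7,576.85 → $3,466.24
After Nov 10: 445 on hand, pool $10,909.61 (≈ $24.5160 each)
After Nov 12: 486 on hand, pool $11,926.41 (≈ $24.5399 each)
Nov 15, sell 214: 214/486 × $11,926.41 → $5,251.54
Total COGS = $3,466.24 + $5,251.54 = $8,717.78
Ending inventory (cost pool remaining) = $6,674.87
Check: goods available $15,392.65 = COGS $8,717.78 + ending $6,674.87

COGS = $8,717.78; ending inventory = $6,674.87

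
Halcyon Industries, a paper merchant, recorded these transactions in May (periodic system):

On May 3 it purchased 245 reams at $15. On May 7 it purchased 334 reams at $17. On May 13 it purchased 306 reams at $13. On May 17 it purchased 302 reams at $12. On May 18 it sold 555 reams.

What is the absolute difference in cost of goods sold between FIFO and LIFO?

FIFO COGS: 245 @ $15 + 310 @ $17 = $8,945
LIFO COGS: 302 @ $12 + 253 @ $13 = $6,913
Difference = |$8,945 − $6,913| = $2,032

$2,032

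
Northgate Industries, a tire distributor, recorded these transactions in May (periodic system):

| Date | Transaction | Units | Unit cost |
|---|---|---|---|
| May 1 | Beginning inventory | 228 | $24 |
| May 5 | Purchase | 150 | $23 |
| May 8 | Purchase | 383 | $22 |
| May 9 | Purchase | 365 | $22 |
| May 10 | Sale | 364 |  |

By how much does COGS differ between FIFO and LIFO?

$592

FIFO COGS: 228 @ $24 + 136 @ $23 = $8,600
LIFO COGS: 364 @ $22 = $8,008
Difference = |$8,600 − $8,008| = $592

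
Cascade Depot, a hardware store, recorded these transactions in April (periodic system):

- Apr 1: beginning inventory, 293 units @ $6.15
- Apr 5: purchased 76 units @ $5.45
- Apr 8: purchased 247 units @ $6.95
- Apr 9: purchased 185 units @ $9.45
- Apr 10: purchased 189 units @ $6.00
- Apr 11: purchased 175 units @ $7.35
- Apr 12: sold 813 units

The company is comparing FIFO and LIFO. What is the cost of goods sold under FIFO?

FIFO COGS: 293 @ $6.15 + 76 @ $5.45 + 247 @ $6.95 + 185 @ $9.45 + 12 @ $6.00 = $5,753.05
LIFO COGS: 175 @ $7.35 + 189 @ $6.00 + 185 @ $9.45 + 247 @ $6.95 + 17 @ $5.45 = $5,977.80

COGS = $5,753.05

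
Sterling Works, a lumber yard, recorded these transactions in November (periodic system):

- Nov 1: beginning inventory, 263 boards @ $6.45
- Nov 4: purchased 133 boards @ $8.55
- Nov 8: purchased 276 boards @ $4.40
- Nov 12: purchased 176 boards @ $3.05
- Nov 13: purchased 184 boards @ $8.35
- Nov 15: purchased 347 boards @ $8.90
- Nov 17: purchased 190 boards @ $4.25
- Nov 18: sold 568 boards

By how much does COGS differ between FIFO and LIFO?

$564.35

FIFO COGS: 263 @ $6.45 + 133 @ $8.55 + 172 @ $4.40 = $3,590.30
LIFO COGS: 190 @ $4.25 + 347 @ $8.90 + 31 @ $8.35 = $4,154.65
Difference = |$3,590.30 − $4,154.65| = $564.35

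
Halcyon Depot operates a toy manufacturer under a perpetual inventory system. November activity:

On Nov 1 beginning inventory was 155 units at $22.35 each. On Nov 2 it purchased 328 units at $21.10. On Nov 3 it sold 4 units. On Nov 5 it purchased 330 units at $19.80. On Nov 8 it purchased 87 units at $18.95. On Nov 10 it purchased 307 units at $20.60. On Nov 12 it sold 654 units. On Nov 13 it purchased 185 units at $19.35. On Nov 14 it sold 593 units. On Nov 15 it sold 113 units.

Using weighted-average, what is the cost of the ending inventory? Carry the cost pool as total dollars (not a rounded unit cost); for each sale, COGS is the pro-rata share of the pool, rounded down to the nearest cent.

Ending inventory = $568.40

After Nov 1: 155 on hand, pool $3,464.25 (≈ $22.3500 each)
After Nov 2: 483 on hand, pool $10,385.05 (≈ $21.5011 each)
Nov 3, sell 4: 4/483 × $10,385.05 → $86.00
After Nov 5: 809 on hand, pool $16,833.05 (≈ $20.8072 each)
After Nov 8: 896 on hand, pool $18,481.70 (≈ $20.6269 each)
After Nov 10: 1203 on hand, pool $24,805.90 (≈ $20.6200 each)
Nov 12, sell 654: 654/1203 × $24,805.90 → $13,485.50
After Nov 13: 734 on hand, pool $14,900.15 (≈ $20.2999 each)
Nov 14, sell 593: 593/734 × $14,900.15 → $12,037.85
Nov 15, sell 113: 113/141 × $2,862.30 → $2,293.90
Total COGS = $86.00 + $13,485.50 + $12,037.85 + $2,293.90 = $27,903.25
Ending inventory (cost pool remaining) = $568.40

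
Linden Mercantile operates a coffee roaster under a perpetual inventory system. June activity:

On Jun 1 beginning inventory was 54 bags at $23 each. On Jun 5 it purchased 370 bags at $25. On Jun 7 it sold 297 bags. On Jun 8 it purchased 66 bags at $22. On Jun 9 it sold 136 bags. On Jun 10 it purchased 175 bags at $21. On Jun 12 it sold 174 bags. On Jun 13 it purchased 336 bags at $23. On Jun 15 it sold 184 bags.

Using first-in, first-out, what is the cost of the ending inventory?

Ending inventory = $4,830

Jun 7, 297 sold [FIFO — oldest first]: 54 @ $23 + 243 @ $25 = $7,317
Jun 9, 136 sold [FIFO — oldest first]: 127 @ $25 + 9 @ $22 = $3,373
Jun 12, 174 sold [FIFO — oldest first]: 57 @ $22 + 117 @ $21 = $3,711
Jun 15, 184 sold [FIFO — oldest first]: 58 @ $21 + 126 @ $23 = $4,116
Total COGS = $7,317 + $3,373 + $3,711 + $4,116 = $18,517
Ending inventory: 210 @ $23 = $4,830
Check: goods available $23,347 = COGS $18,517 + ending $4,830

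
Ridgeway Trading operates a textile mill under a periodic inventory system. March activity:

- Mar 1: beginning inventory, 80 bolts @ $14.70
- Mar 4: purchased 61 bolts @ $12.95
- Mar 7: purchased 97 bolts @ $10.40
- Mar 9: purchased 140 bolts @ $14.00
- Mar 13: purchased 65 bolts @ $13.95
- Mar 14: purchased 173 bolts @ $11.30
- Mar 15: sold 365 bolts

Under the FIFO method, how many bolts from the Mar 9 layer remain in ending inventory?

Mar 15, 365 sold [FIFO — oldest first]: 80 @ $14.70 + 61 @ $12.95 + 97 @ $10.40 + 127 @ $14.00 = $4,752.75
Ending inventory: 13 @ $14.00 + 65 @ $13.95 + 173 @ $11.30 = $3,043.65

13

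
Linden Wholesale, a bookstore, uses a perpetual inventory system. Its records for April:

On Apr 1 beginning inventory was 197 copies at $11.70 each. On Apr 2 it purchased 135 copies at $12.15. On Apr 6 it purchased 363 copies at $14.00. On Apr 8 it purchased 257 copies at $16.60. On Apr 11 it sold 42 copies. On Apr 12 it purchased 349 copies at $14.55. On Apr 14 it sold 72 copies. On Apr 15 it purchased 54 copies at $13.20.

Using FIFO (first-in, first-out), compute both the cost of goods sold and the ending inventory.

Apr 11, 42 sold [FIFO — oldest first]: 42 @ $11.70 = $491.40
Apr 14, 72 sold [FIFO — oldest first]: 72 @ $11.70 = $842.40
Total COGS = $491.40 + $842.40 = $1,333.80
Ending inventory: 83 @ $11.70 + 135 @ $12.15 + 363 @ $14.00 + 257 @ $16.60 + 349 @ $14.55 + 54 @ $13.20 = $17,750.30

COGS = $1,333.80; ending inventory = $17,750.30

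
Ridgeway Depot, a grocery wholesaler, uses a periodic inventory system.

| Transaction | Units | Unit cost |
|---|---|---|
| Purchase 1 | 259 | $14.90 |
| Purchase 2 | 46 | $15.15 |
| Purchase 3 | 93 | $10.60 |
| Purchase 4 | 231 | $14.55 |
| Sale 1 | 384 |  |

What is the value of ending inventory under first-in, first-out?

Sale 1 (384) [FIFO — oldest first]: 259 @ $14.90 + 46 @ $15.15 + 79 @ $10.60 = $5,393.40
Ending inventory: 14 @ $10.60 + 231 @ $14.55 = $3,509.45

Ending inventory = $3,509.45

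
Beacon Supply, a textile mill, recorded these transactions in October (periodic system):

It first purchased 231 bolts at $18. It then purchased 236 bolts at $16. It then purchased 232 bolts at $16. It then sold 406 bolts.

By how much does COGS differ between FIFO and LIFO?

FIFO COGS: 231 @ $18 + 175 @ $16 = $6,958
LIFO COGS: 232 @ $16 + 174 @ $16 = $6,496
Difference = |$6,958 − $6,496| = $462

$462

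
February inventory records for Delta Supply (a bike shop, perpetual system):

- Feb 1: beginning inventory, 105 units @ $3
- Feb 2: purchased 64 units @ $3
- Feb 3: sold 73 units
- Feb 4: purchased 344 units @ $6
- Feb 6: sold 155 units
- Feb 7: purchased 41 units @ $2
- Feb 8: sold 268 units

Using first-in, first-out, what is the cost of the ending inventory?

Feb 3, 73 sold [FIFO — oldest first]: 73 @ $3 = $219
Feb 6, 155 sold [FIFO — oldest first]: 32 @ $3 + 64 @ $3 + 59 @ $6 = $642
Feb 8, 268 sold [FIFO — oldest first]: 268 @ $6 = $1,608
Total COGS = $219 + $642 + $1,608 = $2,469
Ending inventory: 17 @ $6 + 41 @ $2 = $184
Check: goods available $2,653 = COGS $2,469 + ending $184

Ending inventory = $184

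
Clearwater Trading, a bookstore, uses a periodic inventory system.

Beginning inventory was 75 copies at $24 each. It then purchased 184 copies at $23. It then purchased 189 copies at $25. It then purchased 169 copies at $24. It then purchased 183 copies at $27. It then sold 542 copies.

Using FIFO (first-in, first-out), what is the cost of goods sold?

COGS = $13,013

Sale 1 (542) [FIFO — oldest first]: 75 @ $24 + 184 @ $23 + 189 @ $25 + 94 @ $24 = $13,013
Ending inventory: 75 @ $24 + 183 @ $27 = $6,741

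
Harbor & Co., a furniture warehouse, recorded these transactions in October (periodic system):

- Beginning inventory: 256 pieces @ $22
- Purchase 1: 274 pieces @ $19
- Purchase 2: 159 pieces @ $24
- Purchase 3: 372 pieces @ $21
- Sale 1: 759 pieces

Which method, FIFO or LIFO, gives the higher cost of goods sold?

FIFO

FIFO COGS: 256 @ $22 + 274 @ $19 + 159 @ $24 + 70 @ $21 = $16,124
LIFO COGS: 372 @ $21 + 159 @ $24 + 228 @ $19 = $15,960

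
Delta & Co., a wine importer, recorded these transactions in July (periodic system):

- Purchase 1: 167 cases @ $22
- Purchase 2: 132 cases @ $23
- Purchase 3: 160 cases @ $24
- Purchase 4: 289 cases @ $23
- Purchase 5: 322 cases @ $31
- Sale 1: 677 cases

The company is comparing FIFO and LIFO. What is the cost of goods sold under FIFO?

COGS = $15,564

FIFO COGS: 167 @ $22 + 132 @ $23 + 160 @ $24 + 218 @ $23 = $15,564
LIFO COGS: 322 @ $31 + 289 @ $23 + 66 @ $24 = $18,213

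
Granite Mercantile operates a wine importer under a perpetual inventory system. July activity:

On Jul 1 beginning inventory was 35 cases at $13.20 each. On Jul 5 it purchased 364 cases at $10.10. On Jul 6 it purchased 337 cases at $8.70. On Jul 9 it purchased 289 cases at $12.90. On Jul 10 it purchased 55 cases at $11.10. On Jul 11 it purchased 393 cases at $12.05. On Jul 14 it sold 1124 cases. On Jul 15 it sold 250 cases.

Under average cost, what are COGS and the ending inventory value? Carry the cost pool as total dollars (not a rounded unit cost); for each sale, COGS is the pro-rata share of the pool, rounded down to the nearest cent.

After Jul 1: 35 on hand, pool $462.00 (≈ $13.2000 each)
After Jul 5: 399 on hand, pool $4,138.40 (≈ $10.3719 each)
After Jul 6: 736 on hand, pool $7,070.30 (≈ $9.6064 each)
After Jul 9: 1025 on hand, pool $10,798.40 (≈ $10.5350 each)
After Jul 10: 1080 on hand, pool $11,408.90 (≈ $10.5638 each)
After Jul 11: 1473 on hand, pool $16,144.55 (≈ $10.9603 each)
Jul 14, sell 1124: 1124/1473 × $16,144.55 → $12,319.39
Jul 15, sell 250: 250/349 × $3,825.16 → $2,740.08
Total COGS = $12,319.39 + $2,740.08 = $15,059.47
Ending inventory (cost pool remaining) = $1,085.08
Check: goods available $16,144.55 = COGS $15,059.47 + ending $1,085.08

COGS = $15,059.47; ending inventory = $1,085.08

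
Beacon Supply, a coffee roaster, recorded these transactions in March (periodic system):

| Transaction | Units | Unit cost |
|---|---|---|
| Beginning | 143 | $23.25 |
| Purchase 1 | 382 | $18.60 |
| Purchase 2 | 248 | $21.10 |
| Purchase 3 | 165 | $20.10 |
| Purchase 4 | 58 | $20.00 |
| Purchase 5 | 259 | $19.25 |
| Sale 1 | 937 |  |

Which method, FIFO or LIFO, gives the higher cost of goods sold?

FIFO COGS: 143 @ $23.25 + 382 @ $18.60 + 248 @ $21.10 + 164 @ $20.10 = $18,959.15
LIFO COGS: 259 @ $19.25 + 58 @ $20.00 + 165 @ $20.10 + 248 @ $21.10 + 207 @ $18.60 = $18,545.25

FIFO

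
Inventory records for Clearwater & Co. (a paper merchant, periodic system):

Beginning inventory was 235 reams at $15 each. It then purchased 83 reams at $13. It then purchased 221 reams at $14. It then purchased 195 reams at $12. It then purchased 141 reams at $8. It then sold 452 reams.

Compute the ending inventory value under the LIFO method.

Sale 1 (452) [LIFO — newest first]: 141 @ $8 + 195 @ $12 + 116 @ $14 = $5,092
Ending inventory: 235 @ $15 + 83 @ $13 + 105 @ $14 = $6,074
Check: goods available $11,166 = COGS $5,092 + ending $6,074

Ending inventory = $6,074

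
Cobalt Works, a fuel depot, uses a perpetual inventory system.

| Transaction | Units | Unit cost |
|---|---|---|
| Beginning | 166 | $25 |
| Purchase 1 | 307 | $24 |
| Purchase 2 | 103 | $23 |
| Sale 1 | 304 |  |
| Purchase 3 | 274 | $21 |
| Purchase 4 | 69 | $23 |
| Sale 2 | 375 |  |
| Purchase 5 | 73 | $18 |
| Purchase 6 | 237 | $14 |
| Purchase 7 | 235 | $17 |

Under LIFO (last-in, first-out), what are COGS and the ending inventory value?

COGS = $15,302; ending inventory = $14,553

Sale 1 (304) [LIFO — newest first]: 103 @ $23 + 201 @ $24 = $7,193
Sale 2 (375) [LIFO — newest first]: 69 @ $23 + 274 @ $21 + 32 @ $24 = $8,109
Total COGS = $7,193 + $8,109 = $15,302
Ending inventory: 166 @ $25 + 74 @ $24 + 73 @ $18 + 237 @ $14 + 235 @ $17 = $14,553
Check: goods available $29,855 = COGS $15,302 + ending $14,553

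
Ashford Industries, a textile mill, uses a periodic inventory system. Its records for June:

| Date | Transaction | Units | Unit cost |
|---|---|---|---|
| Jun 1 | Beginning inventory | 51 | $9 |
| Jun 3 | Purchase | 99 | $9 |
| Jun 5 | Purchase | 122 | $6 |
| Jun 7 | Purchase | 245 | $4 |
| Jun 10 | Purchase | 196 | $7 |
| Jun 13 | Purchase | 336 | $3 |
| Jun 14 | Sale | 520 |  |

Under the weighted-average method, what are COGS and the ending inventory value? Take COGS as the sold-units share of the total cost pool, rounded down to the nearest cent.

COGS = $2,697.65; ending inventory = $2,744.35

Jun 14, sell 520: 520/1049 × $5,442.00 → $2,697.65
Ending inventory (cost pool remaining) = $2,744.35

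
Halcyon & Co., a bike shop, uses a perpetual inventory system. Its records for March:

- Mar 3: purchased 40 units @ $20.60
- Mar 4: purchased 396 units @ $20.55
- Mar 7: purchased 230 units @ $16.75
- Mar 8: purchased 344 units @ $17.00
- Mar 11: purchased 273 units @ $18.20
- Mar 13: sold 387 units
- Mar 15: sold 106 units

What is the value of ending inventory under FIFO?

Ending inventory = $13,714.35

Mar 13, 387 sold [FIFO — oldest first]: 40 @ $20.60 + 347 @ $20.55 = $7,954.85
Mar 15, 106 sold [FIFO — oldest first]: 49 @ $20.55 + 57 @ $16.75 = $1,961.70
Total COGS = $7,954.85 + $1,961.70 = $9,916.55
Ending inventory: 173 @ $16.75 + 344 @ $17.00 + 273 @ $18.20 = $13,714.35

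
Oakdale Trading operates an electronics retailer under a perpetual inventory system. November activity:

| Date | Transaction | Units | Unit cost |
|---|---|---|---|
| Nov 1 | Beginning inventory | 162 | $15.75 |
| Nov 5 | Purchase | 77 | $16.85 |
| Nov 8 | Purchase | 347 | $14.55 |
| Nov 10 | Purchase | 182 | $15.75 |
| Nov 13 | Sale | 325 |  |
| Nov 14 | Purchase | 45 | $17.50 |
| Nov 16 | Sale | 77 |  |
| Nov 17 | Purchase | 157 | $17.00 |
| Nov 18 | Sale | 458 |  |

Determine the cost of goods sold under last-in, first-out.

Nov 13, 325 sold [LIFO — newest first]: 182 @ $15.75 + 143 @ $14.55 = $4,947.15
Nov 16, 77 sold [LIFO — newest first]: 45 @ $17.50 + 32 @ $14.55 = $1,253.10
Nov 18, 458 sold [LIFO — newest first]: 157 @ $17.00 + 172 @ $14.55 + 77 @ $16.85 + 52 @ $15.75 = $7,288.05
Total COGS = $4,947.15 + $1,253.10 + $7,288.05 = $13,488.30
Ending inventory: 110 @ $15.75 = $1,732.50

COGS = $13,488.30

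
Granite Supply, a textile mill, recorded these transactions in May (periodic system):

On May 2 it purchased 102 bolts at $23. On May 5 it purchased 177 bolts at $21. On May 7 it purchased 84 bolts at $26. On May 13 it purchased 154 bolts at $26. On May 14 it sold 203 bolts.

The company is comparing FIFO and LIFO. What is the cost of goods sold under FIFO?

FIFO COGS: 102 @ $23 + 101 @ $21 = $4,467
LIFO COGS: 154 @ $26 + 49 @ $26 = $5,278

COGS = $4,467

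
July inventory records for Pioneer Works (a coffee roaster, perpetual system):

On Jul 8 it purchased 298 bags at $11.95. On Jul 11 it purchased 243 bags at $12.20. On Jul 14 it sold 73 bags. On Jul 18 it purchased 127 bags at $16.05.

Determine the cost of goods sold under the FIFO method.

COGS = $872.35

Jul 14, 73 sold [FIFO — oldest first]: 73 @ $11.95 = $872.35
Ending inventory: 225 @ $11.95 + 243 @ $12.20 + 127 @ $16.05 = $7,691.70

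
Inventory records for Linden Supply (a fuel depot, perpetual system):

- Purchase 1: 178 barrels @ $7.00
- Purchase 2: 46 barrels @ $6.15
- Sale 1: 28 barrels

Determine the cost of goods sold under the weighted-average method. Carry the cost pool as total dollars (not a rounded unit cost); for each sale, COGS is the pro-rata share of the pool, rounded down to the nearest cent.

After Purchase 1: 178 on hand, pool $1,246.00 (≈ $7.0000 each)
After Purchase 2: 224 on hand, pool $1,528.90 (≈ $6.8254 each)
Sale 1, sell 28: 28/224 × $1,528.90 → $191.11
Ending inventory (cost pool remaining) = $1,337.79
Check: goods available $1,528.90 = COGS $191.11 + ending $1,337.79

COGS = $191.11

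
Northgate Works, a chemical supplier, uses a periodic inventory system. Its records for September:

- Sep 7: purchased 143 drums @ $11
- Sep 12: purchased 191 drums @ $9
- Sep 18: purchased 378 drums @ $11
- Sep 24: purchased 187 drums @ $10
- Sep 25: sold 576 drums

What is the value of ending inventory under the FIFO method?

Sep 25, 576 sold [FIFO — oldest first]: 143 @ $11 + 191 @ $9 + 242 @ $11 = $5,954
Ending inventory: 136 @ $11 + 187 @ $10 = $3,366

Ending inventory = $3,366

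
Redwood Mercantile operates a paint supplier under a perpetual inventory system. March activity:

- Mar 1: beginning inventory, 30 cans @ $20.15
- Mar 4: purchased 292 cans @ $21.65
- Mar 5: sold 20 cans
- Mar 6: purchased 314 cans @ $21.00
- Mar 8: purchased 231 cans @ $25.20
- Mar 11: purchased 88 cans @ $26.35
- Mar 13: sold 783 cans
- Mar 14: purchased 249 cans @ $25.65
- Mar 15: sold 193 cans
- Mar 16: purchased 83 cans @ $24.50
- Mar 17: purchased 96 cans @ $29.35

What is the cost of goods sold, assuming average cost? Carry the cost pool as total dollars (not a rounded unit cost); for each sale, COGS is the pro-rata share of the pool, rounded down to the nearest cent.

COGS = $22,944.05

After Mar 1: 30 on hand, pool $604.50 (≈ $20.1500 each)
After Mar 4: 322 on hand, pool $6,926.30 (≈ $21.5102 each)
Mar 5, sell 20: 20/322 × $6,926.30 → $430.20
After Mar 6: 616 on hand, pool $13,090.10 (≈ $21.2502 each)
After Mar 8: 847 on hand, pool $18,911.30 (≈ $22.3274 each)
After Mar 11: 935 on hand, pool $21,230.10 (≈ $22.7060 each)
Mar 13, sell 783: 783/935 × $21,230.10 → $17,778.78
After Mar 14: 401 on hand, pool $9,838.17 (≈ $24.5341 each)
Mar 15, sell 193: 193/401 × $9,838.17 → $4,735.07
After Mar 16: 291 on hand, pool $7,136.60 (≈ $24.5244 each)
After Mar 17: 387 on hand, pool $9,954.20 (≈ $25.7214 each)
Total COGS = $430.20 + $17,778.78 + $4,735.07 = $22,944.05
Ending inventory (cost pool remaining) = $9,954.20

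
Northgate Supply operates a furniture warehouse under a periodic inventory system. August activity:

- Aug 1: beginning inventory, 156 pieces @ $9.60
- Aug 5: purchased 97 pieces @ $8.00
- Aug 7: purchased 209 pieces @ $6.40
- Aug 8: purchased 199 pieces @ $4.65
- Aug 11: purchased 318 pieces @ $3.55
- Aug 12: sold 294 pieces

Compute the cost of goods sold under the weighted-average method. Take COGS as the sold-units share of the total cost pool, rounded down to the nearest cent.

Aug 12, sell 294: 294/979 × $5,665.45 → $1,701.37
Ending inventory (cost pool remaining) = $3,964.08
Check: goods available $5,665.45 = COGS $1,701.37 + ending $3,964.08

COGS = $1,701.37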